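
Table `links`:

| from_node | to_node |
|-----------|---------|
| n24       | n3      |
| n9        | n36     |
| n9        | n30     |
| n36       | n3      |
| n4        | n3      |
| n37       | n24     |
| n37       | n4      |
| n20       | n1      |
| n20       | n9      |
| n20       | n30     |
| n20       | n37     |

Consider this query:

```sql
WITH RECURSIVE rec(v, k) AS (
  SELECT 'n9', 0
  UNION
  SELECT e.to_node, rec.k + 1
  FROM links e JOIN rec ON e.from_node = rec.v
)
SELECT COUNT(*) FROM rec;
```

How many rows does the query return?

Base: (n9, k=0).
Iteration 1: edges from {n9} -> (n30, k=1), (n36, k=1).
Iteration 2: edges from {n30,n36} -> (n3, k=2).
Iteration 3: no outgoing edges from {n3}; recursion stops.
Total rows emitted: 4.

4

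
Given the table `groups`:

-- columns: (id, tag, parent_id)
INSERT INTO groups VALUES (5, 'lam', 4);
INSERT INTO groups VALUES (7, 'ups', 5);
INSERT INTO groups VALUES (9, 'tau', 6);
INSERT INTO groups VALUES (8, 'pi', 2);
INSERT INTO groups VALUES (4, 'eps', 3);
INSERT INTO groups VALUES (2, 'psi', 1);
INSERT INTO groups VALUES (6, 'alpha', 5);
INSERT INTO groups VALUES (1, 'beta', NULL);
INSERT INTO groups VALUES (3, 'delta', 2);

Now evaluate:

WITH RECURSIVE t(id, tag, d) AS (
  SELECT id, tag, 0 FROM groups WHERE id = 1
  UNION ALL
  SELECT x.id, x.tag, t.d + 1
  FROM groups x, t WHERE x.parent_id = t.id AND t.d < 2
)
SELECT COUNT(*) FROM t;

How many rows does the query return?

Base: id=1 (beta) at d 0.
Iteration 1: rows with parent_id in {1} -> psi (id 2, d 1).
Iteration 2: rows with parent_id in {2} -> delta (id 3, d 2), pi (id 8, d 2).
Iteration 3: d < 2 fails for all current rows; recursion stops.
Total rows emitted: 4.

4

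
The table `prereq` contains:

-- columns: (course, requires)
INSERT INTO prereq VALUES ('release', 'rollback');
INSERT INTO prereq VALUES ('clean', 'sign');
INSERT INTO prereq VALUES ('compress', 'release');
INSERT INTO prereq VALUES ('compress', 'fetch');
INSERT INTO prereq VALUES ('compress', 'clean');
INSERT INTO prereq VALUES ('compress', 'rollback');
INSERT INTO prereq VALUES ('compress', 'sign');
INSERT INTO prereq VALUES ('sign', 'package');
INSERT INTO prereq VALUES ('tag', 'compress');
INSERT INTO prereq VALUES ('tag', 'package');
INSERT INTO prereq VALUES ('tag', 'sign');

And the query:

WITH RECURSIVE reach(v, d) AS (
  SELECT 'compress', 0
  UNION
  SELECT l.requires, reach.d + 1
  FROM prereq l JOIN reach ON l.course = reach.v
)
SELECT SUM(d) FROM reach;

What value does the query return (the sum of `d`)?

14

Base: (compress, d=0).
Iteration 1: edges from {compress} -> (clean, d=1), (fetch, d=1), (release, d=1), (rollback, d=1), (sign, d=1).
Iteration 2: edges from {clean,fetch,release,rollback,sign} -> (package, d=2), (rollback, d=2), (sign, d=2).
Iteration 3: edges from {package,rollback,sign} -> (package, d=3).
Iteration 4: no outgoing edges from {package}; recursion stops.
SUM(d) = 0 + 1 + 1 + 1 + 1 + 1 + 2 + 2 + 2 + 3 = 14.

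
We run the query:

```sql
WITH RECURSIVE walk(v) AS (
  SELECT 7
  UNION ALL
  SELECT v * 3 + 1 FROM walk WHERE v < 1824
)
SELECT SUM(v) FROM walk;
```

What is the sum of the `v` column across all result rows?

8194

Base: v=7.
Iteration 1: 7 < 1824 holds -> v = 7 * 3 + 1 = 22.
Iteration 2: 22 < 1824 holds -> v = 22 * 3 + 1 = 67.
Iteration 3: 67 < 1824 holds -> v = 67 * 3 + 1 = 202.
Iteration 4: 202 < 1824 holds -> v = 202 * 3 + 1 = 607.
Iteration 5: 607 < 1824 holds -> v = 607 * 3 + 1 = 1822.
Iteration 6: 1822 < 1824 holds -> v = 1822 * 3 + 1 = 5467.
Iteration 7: 5467 < 1824 fails; recursion stops.
SUM(v) = 7 + 22 + 67 + 202 + 607 + 1822 + 5467 = 8194.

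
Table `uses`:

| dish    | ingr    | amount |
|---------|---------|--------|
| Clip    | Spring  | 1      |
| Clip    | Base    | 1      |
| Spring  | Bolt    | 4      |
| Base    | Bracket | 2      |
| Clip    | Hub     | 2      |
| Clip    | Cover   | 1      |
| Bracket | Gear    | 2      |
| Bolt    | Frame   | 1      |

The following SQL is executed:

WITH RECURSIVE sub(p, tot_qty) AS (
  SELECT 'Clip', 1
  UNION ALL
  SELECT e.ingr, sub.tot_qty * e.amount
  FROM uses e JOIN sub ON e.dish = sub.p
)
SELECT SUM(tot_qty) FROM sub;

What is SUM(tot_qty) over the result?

Base: (Clip, tot_qty=1).
Iteration 1: components of {Clip} -> Base = 1*1 = 1, Cover = 1*1 = 1, Hub = 1*2 = 2, Spring = 1*1 = 1.
Iteration 2: components of {Base,Cover,Hub,Spring} -> Bolt = 1*4 = 4, Bracket = 1*2 = 2.
Iteration 3: components of {Bolt,Bracket} -> Frame = 4*1 = 4, Gear = 2*2 = 4.
Iteration 4: no further components; recursion stops.
SUM(tot_qty) = 1 + 1 + 2 + 1 + 1 + 4 + 2 + 4 + 4 = 20.

20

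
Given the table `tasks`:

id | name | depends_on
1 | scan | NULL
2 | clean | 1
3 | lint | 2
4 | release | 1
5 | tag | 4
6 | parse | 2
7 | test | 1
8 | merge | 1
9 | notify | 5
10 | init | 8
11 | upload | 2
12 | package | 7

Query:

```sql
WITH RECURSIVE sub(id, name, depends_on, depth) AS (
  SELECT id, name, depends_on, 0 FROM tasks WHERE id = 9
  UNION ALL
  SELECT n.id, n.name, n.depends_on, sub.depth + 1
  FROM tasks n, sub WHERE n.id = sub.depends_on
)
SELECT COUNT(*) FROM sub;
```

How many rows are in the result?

4

Base: id=9 (notify), depends_on=5, depth 0.
Iteration 1: join on id=5 -> tag (id 5, depends_on=4, depth 1).
Iteration 2: join on id=4 -> release (id 4, depends_on=1, depth 2).
Iteration 3: join on id=1 -> scan (id 1, depends_on=NULL, depth 3).
Iteration 4: depends_on is NULL; no match; recursion stops.
Total rows emitted: 4.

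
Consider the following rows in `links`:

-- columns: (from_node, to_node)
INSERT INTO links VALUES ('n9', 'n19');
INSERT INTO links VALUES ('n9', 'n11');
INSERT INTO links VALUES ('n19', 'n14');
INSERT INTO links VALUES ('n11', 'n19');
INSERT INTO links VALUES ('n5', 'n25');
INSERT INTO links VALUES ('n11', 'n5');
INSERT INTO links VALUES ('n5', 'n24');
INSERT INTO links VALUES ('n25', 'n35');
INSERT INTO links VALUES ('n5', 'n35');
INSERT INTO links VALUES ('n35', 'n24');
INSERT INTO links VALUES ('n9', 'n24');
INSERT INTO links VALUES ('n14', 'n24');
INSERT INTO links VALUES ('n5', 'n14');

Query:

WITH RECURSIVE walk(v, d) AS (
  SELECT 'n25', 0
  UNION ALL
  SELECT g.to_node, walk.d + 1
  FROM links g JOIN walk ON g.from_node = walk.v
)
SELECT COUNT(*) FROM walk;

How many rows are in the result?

3

Base: (n25, d=0).
Iteration 1: edges from {n25} -> (n35, d=1).
Iteration 2: edges from {n35} -> (n24, d=2).
Iteration 3: no outgoing edges from {n24}; recursion stops.
Total rows emitted: 3.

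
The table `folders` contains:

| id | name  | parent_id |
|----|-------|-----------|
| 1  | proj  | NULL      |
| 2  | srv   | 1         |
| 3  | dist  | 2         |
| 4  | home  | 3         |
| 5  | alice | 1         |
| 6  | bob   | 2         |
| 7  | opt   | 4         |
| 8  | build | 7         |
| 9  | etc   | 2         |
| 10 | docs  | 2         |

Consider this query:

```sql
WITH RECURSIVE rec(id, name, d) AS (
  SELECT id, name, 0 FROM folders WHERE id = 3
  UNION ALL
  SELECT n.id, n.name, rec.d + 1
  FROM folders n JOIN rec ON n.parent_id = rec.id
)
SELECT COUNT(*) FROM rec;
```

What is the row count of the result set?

Base: id=3 (dist) at d 0.
Iteration 1: rows with parent_id in {3} -> home (id 4, d 1).
Iteration 2: rows with parent_id in {4} -> opt (id 7, d 2).
Iteration 3: rows with parent_id in {7} -> build (id 8, d 3).
Iteration 4: no rows with parent_id in {8}; recursion stops.
Total rows emitted: 4.

4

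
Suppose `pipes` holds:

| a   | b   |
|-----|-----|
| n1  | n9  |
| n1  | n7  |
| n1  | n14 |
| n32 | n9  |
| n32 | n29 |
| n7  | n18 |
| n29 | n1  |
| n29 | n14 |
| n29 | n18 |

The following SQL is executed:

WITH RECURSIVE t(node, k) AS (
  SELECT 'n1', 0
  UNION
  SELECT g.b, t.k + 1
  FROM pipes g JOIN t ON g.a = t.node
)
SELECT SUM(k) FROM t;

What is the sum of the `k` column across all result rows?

Base: (n1, k=0).
Iteration 1: edges from {n1} -> (n14, k=1), (n7, k=1), (n9, k=1).
Iteration 2: edges from {n14,n7,n9} -> (n18, k=2).
Iteration 3: no outgoing edges from {n18}; recursion stops.
SUM(k) = 0 + 1 + 1 + 1 + 2 = 5.

5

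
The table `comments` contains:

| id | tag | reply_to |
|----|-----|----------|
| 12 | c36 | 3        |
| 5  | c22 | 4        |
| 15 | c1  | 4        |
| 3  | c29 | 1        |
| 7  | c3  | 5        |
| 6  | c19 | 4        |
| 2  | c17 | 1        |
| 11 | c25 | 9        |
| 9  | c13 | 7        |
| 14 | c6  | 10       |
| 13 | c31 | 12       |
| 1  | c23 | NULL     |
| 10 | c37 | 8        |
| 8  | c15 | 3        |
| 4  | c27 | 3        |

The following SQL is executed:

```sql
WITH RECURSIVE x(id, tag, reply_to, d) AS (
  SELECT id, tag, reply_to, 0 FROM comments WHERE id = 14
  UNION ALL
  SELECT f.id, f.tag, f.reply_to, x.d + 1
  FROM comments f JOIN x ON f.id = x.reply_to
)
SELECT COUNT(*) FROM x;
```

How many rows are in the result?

Base: id=14 (c6), reply_to=10, d 0.
Iteration 1: join on id=10 -> c37 (id 10, reply_to=8, d 1).
Iteration 2: join on id=8 -> c15 (id 8, reply_to=3, d 2).
Iteration 3: join on id=3 -> c29 (id 3, reply_to=1, d 3).
Iteration 4: join on id=1 -> c23 (id 1, reply_to=NULL, d 4).
Iteration 5: reply_to is NULL; no match; recursion stops.
Total rows emitted: 5.

5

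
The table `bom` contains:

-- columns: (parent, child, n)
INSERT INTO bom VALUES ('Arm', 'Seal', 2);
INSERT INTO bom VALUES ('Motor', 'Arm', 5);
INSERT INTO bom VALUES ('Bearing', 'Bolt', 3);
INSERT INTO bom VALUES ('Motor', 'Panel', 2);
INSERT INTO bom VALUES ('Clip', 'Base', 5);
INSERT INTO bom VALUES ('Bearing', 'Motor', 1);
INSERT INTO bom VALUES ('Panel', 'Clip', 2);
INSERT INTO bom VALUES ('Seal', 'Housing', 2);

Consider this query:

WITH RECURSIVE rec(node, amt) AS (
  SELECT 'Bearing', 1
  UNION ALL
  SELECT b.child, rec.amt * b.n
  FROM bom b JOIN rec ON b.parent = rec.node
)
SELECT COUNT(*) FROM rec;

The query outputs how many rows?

9

Base: (Bearing, amt=1).
Iteration 1: components of {Bearing} -> Bolt = 1*3 = 3, Motor = 1*1 = 1.
Iteration 2: components of {Bolt,Motor} -> Arm = 1*5 = 5, Panel = 1*2 = 2.
Iteration 3: components of {Arm,Panel} -> Clip = 2*2 = 4, Seal = 5*2 = 10.
Iteration 4: components of {Clip,Seal} -> Base = 4*5 = 20, Housing = 10*2 = 20.
Iteration 5: no further components; recursion stops.
Total rows emitted: 9.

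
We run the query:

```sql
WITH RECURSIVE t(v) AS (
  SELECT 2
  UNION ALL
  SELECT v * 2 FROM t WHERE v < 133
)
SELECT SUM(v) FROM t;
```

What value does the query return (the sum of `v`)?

Base: v=2.
Iteration 1: 2 < 133 holds -> v = 2 * 2 = 4.
Iteration 2: 4 < 133 holds -> v = 4 * 2 = 8.
Iteration 3: 8 < 133 holds -> v = 8 * 2 = 16.
Iteration 4: 16 < 133 holds -> v = 16 * 2 = 32.
Iteration 5: 32 < 133 holds -> v = 32 * 2 = 64.
Iteration 6: 64 < 133 holds -> v = 64 * 2 = 128.
Iteration 7: 128 < 133 holds -> v = 128 * 2 = 256.
Iteration 8: 256 < 133 fails; recursion stops.
SUM(v) = 2 + 4 + 8 + 16 + 32 + 64 + 128 + 256 = 510.

510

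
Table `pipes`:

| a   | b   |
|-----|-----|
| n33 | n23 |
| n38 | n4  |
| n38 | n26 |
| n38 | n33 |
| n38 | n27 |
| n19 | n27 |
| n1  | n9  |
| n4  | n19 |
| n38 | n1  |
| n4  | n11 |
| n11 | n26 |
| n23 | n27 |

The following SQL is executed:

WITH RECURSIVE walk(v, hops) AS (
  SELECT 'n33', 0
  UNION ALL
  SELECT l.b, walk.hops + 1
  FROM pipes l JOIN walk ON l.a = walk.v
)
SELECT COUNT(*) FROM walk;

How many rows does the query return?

Base: (n33, hops=0).
Iteration 1: edges from {n33} -> (n23, hops=1).
Iteration 2: edges from {n23} -> (n27, hops=2).
Iteration 3: no outgoing edges from {n27}; recursion stops.
Total rows emitted: 3.

3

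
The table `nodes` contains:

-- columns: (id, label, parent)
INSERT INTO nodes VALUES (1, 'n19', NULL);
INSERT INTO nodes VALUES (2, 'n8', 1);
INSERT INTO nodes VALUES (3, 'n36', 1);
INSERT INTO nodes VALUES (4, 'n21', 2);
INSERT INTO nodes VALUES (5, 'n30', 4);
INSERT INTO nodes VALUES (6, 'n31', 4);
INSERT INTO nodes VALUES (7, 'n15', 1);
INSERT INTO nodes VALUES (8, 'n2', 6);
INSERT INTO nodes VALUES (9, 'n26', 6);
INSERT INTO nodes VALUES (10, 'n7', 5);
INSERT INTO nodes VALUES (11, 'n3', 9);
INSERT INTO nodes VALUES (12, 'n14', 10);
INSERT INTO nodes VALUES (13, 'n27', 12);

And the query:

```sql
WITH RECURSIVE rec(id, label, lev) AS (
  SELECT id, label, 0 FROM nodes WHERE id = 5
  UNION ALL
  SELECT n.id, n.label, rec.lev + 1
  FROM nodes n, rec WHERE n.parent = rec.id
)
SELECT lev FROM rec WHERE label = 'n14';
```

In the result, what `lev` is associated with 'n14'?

Base: id=5 (n30) at lev 0.
Iteration 1: rows with parent in {5} -> n7 (id 10, lev 1).
Iteration 2: rows with parent in {10} -> n14 (id 12, lev 2).
Iteration 3: rows with parent in {12} -> n27 (id 13, lev 3).
Iteration 4: no rows with parent in {13}; recursion stops.

2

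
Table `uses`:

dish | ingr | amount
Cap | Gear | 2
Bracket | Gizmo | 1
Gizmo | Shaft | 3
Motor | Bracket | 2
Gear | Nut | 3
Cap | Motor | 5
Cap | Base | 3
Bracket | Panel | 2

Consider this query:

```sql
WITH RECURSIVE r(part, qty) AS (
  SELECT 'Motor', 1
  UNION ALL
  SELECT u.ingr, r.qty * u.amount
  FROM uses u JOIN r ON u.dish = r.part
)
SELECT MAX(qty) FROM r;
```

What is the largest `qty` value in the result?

Base: (Motor, qty=1).
Iteration 1: components of {Motor} -> Bracket = 1*2 = 2.
Iteration 2: components of {Bracket} -> Gizmo = 2*1 = 2, Panel = 2*2 = 4.
Iteration 3: components of {Gizmo,Panel} -> Shaft = 2*3 = 6.
Iteration 4: no further components; recursion stops.
qty values: 1, 2, 2, 4, 6; the maximum is 6.

6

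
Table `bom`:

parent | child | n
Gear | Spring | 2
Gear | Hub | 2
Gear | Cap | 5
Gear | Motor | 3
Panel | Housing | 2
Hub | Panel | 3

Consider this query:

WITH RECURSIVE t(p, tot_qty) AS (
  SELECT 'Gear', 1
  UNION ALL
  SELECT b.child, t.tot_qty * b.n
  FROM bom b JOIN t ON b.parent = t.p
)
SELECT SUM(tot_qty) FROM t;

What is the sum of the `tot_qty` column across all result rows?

Base: (Gear, tot_qty=1).
Iteration 1: components of {Gear} -> Cap = 1*5 = 5, Hub = 1*2 = 2, Motor = 1*3 = 3, Spring = 1*2 = 2.
Iteration 2: components of {Cap,Hub,Motor,Spring} -> Panel = 2*3 = 6.
Iteration 3: components of {Panel} -> Housing = 6*2 = 12.
Iteration 4: no further components; recursion stops.
SUM(tot_qty) = 1 + 5 + 2 + 3 + 2 + 6 + 12 = 31.

31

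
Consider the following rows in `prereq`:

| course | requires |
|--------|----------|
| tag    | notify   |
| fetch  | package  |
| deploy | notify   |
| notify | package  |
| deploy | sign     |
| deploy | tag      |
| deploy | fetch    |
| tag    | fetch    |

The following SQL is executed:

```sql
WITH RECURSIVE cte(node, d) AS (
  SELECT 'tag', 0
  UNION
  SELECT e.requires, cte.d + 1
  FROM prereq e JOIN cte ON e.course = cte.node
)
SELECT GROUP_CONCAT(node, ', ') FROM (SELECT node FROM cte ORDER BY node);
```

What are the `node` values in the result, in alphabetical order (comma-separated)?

Base: (tag, d=0).
Iteration 1: edges from {tag} -> (fetch, d=1), (notify, d=1).
Iteration 2: edges from {fetch,notify} -> (package, d=2). [UNION drops 1 duplicate row(s)]
Iteration 3: no outgoing edges from {package}; recursion stops.

fetch, notify, package, tag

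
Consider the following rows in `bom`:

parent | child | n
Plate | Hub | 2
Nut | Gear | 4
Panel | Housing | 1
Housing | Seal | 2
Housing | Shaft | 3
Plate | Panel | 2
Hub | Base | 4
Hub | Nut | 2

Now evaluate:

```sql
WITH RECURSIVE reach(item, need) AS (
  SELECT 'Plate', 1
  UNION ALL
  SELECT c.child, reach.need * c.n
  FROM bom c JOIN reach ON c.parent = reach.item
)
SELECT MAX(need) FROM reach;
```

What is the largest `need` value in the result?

16

Base: (Plate, need=1).
Iteration 1: components of {Plate} -> Hub = 1*2 = 2, Panel = 1*2 = 2.
Iteration 2: components of {Hub,Panel} -> Base = 2*4 = 8, Housing = 2*1 = 2, Nut = 2*2 = 4.
Iteration 3: components of {Base,Housing,Nut} -> Gear = 4*4 = 16, Seal = 2*2 = 4, Shaft = 2*3 = 6.
Iteration 4: no further components; recursion stops.
need values: 1, 2, 2, 4, 8, 2, 16, 4, 6; the maximum is 16.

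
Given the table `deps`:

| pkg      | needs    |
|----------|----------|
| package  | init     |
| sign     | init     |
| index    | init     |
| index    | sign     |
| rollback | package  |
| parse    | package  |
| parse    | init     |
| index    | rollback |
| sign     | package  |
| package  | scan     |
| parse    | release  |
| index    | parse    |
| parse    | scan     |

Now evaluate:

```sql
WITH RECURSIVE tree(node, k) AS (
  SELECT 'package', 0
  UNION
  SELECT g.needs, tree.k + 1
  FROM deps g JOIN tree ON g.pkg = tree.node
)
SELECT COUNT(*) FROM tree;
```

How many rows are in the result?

3

Base: (package, k=0).
Iteration 1: edges from {package} -> (init, k=1), (scan, k=1).
Iteration 2: no outgoing edges from {init,scan}; recursion stops.
Total rows emitted: 3.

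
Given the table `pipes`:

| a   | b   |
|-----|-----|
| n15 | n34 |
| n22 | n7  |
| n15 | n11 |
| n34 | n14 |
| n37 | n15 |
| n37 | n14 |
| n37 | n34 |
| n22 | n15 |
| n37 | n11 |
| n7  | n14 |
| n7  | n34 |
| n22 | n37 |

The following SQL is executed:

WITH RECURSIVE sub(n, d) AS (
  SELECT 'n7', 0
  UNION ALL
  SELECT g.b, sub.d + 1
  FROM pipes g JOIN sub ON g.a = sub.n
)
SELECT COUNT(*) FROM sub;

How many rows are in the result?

Base: (n7, d=0).
Iteration 1: edges from {n7} -> (n14, d=1), (n34, d=1).
Iteration 2: edges from {n14,n34} -> (n14, d=2).
Iteration 3: no outgoing edges from {n14}; recursion stops.
Total rows emitted: 4.

4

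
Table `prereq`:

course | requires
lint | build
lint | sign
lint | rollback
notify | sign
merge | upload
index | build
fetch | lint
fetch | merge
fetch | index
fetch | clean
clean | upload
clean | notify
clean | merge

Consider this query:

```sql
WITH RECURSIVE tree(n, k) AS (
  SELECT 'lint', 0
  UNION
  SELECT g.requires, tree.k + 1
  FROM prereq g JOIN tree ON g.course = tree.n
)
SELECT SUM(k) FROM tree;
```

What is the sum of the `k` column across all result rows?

3

Base: (lint, k=0).
Iteration 1: edges from {lint} -> (build, k=1), (rollback, k=1), (sign, k=1).
Iteration 2: no outgoing edges from {build,rollback,sign}; recursion stops.
SUM(k) = 0 + 1 + 1 + 1 = 3.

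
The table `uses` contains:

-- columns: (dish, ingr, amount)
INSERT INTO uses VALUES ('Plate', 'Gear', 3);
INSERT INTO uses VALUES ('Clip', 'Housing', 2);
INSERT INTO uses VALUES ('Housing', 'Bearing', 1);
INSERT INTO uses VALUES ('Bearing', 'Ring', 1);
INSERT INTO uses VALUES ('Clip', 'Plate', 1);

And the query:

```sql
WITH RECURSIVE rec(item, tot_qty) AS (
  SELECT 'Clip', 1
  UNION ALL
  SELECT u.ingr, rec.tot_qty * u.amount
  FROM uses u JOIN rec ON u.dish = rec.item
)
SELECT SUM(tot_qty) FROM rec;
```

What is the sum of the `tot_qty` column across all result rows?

11

Base: (Clip, tot_qty=1).
Iteration 1: components of {Clip} -> Housing = 1*2 = 2, Plate = 1*1 = 1.
Iteration 2: components of {Housing,Plate} -> Bearing = 2*1 = 2, Gear = 1*3 = 3.
Iteration 3: components of {Bearing,Gear} -> Ring = 2*1 = 2.
Iteration 4: no further components; recursion stops.
SUM(tot_qty) = 1 + 2 + 1 + 2 + 3 + 2 = 11.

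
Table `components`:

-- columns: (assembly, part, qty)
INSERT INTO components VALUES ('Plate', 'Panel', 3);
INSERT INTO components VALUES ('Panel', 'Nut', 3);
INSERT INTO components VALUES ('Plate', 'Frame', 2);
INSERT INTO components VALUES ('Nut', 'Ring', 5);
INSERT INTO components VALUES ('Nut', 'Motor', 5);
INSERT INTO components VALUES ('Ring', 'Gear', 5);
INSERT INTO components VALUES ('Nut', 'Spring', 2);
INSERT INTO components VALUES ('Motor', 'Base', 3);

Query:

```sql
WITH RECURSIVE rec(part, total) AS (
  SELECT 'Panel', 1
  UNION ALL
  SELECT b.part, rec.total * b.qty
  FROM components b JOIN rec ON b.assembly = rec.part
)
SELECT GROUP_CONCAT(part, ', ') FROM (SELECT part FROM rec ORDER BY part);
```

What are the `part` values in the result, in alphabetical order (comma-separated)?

Base, Gear, Motor, Nut, Panel, Ring, Spring

Base: (Panel, total=1).
Iteration 1: components of {Panel} -> Nut = 1*3 = 3.
Iteration 2: components of {Nut} -> Motor = 3*5 = 15, Ring = 3*5 = 15, Spring = 3*2 = 6.
Iteration 3: components of {Motor,Ring,Spring} -> Base = 15*3 = 45, Gear = 15*5 = 75.
Iteration 4: no further components; recursion stops.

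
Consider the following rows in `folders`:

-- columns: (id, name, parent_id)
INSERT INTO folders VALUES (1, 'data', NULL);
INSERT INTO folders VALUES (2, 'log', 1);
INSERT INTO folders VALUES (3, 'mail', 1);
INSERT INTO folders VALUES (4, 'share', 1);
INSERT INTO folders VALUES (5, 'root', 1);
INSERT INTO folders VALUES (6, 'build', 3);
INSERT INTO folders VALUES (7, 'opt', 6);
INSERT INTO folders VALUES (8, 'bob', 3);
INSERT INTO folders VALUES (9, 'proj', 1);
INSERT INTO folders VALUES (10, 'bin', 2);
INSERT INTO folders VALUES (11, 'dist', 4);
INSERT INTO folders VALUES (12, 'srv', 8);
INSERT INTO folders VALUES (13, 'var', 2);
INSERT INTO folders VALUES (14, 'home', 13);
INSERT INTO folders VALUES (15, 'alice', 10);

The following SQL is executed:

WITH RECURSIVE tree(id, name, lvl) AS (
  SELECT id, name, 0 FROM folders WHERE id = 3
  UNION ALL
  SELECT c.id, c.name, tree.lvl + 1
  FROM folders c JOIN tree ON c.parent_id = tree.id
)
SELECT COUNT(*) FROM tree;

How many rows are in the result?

Base: id=3 (mail) at lvl 0.
Iteration 1: rows with parent_id in {3} -> build (id 6, lvl 1), bob (id 8, lvl 1).
Iteration 2: rows with parent_id in {6,8} -> opt (id 7, lvl 2), srv (id 12, lvl 2).
Iteration 3: no rows with parent_id in {7,12}; recursion stops.
Total rows emitted: 5.

5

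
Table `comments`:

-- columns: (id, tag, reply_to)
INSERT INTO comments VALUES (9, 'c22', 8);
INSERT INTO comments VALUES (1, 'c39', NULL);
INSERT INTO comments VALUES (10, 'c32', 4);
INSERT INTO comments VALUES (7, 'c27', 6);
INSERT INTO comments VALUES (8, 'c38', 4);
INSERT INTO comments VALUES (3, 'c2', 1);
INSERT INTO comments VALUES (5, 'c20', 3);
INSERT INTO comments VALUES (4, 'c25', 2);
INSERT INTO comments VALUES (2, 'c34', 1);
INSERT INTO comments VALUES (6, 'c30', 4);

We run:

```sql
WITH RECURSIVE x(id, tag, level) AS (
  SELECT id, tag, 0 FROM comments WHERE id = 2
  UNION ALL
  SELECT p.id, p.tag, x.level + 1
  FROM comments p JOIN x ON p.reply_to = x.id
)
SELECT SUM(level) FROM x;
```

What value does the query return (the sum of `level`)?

Base: id=2 (c34) at level 0.
Iteration 1: rows with reply_to in {2} -> c25 (id 4, level 1).
Iteration 2: rows with reply_to in {4} -> c30 (id 6, level 2), c38 (id 8, level 2), c32 (id 10, level 2).
Iteration 3: rows with reply_to in {6,8,10} -> c27 (id 7, level 3), c22 (id 9, level 3).
Iteration 4: no rows with reply_to in {7,9}; recursion stops.
SUM(level) = 0 + 1 + 2 + 2 + 2 + 3 + 3 = 13.

13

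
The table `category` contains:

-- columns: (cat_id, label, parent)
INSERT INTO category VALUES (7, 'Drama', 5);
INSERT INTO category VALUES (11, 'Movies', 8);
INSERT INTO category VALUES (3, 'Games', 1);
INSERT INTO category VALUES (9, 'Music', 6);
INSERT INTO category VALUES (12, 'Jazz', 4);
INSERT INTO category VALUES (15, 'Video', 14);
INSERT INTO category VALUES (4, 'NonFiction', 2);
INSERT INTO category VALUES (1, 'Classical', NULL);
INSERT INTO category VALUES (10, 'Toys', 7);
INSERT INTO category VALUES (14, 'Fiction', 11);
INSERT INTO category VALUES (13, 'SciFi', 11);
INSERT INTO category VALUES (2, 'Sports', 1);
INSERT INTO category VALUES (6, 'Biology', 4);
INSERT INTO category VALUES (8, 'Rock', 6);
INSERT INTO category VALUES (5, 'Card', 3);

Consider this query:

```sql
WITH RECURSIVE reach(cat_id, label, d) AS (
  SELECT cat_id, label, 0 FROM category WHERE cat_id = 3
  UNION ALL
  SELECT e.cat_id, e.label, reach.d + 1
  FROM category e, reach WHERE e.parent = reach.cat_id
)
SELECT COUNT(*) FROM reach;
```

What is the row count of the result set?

Base: cat_id=3 (Games) at d 0.
Iteration 1: rows with parent in {3} -> Card (id 5, d 1).
Iteration 2: rows with parent in {5} -> Drama (id 7, d 2).
Iteration 3: rows with parent in {7} -> Toys (id 10, d 3).
Iteration 4: no rows with parent in {10}; recursion stops.
Total rows emitted: 4.

4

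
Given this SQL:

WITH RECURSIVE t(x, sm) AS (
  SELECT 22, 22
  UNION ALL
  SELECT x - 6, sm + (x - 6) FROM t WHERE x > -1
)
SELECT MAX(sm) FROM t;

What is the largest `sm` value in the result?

52

Base: x=22, sm=22.
Iteration 1: 22 > -1 holds -> x = 22 - 6 = 16, sm = 22 + 16 = 38.
Iteration 2: 16 > -1 holds -> x = 16 - 6 = 10, sm = 38 + 10 = 48.
Iteration 3: 10 > -1 holds -> x = 10 - 6 = 4, sm = 48 + 4 = 52.
Iteration 4: 4 > -1 holds -> x = 4 - 6 = -2, sm = 52 + -2 = 50.
Iteration 5: -2 > -1 fails; recursion stops.
sm values: 22, 38, 48, 52, 50; the maximum is 52.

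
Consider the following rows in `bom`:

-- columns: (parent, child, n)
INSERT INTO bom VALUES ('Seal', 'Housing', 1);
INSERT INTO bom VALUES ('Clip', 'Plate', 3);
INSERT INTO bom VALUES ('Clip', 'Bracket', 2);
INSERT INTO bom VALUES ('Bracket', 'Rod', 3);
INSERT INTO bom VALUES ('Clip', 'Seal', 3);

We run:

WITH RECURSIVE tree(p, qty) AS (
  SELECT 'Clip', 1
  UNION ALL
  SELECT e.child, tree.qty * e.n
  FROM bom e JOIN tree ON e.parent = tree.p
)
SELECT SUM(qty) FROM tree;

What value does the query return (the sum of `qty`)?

Base: (Clip, qty=1).
Iteration 1: components of {Clip} -> Bracket = 1*2 = 2, Plate = 1*3 = 3, Seal = 1*3 = 3.
Iteration 2: components of {Bracket,Plate,Seal} -> Housing = 3*1 = 3, Rod = 2*3 = 6.
Iteration 3: no further components; recursion stops.
SUM(qty) = 1 + 3 + 3 + 2 + 3 + 6 = 18.

18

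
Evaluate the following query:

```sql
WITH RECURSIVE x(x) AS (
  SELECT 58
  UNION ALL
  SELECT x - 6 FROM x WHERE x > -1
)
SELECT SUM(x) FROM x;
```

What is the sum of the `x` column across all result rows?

308

Base: x=58.
Iteration 1: 58 > -1 holds -> x = 58 - 6 = 52.
Iteration 2: 52 > -1 holds -> x = 52 - 6 = 46.
Iteration 3: 46 > -1 holds -> x = 46 - 6 = 40.
Iteration 4: 40 > -1 holds -> x = 40 - 6 = 34.
Iteration 5: 34 > -1 holds -> x = 34 - 6 = 28.
Iteration 6: 28 > -1 holds -> x = 28 - 6 = 22.
Iteration 7: 22 > -1 holds -> x = 22 - 6 = 16.
Iteration 8: 16 > -1 holds -> x = 16 - 6 = 10.
Iteration 9: 10 > -1 holds -> x = 10 - 6 = 4.
Iteration 10: 4 > -1 holds -> x = 4 - 6 = -2.
Iteration 11: -2 > -1 fails; recursion stops.
SUM(x) = 58 + 52 + 46 + 40 + 34 + 28 + 22 + 16 + 10 + 4 + -2 = 308.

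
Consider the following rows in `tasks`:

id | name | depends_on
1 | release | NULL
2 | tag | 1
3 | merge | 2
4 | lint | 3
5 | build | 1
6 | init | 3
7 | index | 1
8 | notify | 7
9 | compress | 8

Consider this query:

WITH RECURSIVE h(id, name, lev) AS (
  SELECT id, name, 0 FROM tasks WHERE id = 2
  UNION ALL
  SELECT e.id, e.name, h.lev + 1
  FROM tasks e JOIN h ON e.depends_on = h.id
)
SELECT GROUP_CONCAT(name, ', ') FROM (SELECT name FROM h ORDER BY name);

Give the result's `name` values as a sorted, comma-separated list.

Base: id=2 (tag) at lev 0.
Iteration 1: rows with depends_on in {2} -> merge (id 3, lev 1).
Iteration 2: rows with depends_on in {3} -> lint (id 4, lev 2), init (id 6, lev 2).
Iteration 3: no rows with depends_on in {4,6}; recursion stops.

init, lint, merge, tag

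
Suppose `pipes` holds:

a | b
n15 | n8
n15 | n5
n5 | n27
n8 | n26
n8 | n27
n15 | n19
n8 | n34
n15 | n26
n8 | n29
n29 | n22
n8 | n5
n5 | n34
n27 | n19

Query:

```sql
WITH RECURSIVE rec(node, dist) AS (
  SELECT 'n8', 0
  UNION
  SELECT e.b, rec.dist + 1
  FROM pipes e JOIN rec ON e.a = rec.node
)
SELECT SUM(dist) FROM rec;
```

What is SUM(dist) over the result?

Base: (n8, dist=0).
Iteration 1: edges from {n8} -> (n26, dist=1), (n27, dist=1), (n29, dist=1), (n34, dist=1), (n5, dist=1).
Iteration 2: edges from {n26,n27,n29,n34,n5} -> (n19, dist=2), (n22, dist=2), (n27, dist=2), (n34, dist=2).
Iteration 3: edges from {n19,n22,n27,n34} -> (n19, dist=3).
Iteration 4: no outgoing edges from {n19}; recursion stops.
SUM(dist) = 0 + 1 + 1 + 1 + 1 + 1 + 2 + 2 + 2 + 2 + 3 = 16.

16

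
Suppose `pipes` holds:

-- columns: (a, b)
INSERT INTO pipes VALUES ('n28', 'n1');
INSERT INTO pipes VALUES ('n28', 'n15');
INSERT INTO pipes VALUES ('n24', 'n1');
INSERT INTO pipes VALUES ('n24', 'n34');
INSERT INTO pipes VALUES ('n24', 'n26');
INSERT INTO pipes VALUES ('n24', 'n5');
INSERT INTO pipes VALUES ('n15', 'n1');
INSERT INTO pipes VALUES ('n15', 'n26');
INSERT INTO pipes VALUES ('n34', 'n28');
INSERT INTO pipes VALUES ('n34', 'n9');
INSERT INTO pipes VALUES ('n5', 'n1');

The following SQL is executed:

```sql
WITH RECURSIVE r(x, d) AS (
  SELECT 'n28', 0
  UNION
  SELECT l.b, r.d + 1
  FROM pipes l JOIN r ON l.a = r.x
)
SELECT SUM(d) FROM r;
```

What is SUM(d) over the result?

6

Base: (n28, d=0).
Iteration 1: edges from {n28} -> (n1, d=1), (n15, d=1).
Iteration 2: edges from {n1,n15} -> (n1, d=2), (n26, d=2).
Iteration 3: no outgoing edges from {n1,n26}; recursion stops.
SUM(d) = 0 + 1 + 1 + 2 + 2 = 6.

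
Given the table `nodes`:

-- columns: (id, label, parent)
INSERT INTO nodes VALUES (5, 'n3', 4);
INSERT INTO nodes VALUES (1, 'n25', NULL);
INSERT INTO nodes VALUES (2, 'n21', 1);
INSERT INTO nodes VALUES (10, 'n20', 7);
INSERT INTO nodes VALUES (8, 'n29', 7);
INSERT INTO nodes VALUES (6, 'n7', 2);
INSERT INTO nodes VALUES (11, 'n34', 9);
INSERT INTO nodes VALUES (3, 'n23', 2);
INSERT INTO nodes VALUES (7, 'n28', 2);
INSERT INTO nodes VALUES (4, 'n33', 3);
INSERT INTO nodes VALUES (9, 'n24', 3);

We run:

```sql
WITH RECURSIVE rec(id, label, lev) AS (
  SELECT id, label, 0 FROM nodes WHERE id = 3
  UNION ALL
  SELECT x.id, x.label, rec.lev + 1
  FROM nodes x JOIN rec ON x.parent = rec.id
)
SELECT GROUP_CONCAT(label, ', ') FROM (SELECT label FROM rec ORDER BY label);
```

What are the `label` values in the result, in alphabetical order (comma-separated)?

Base: id=3 (n23) at lev 0.
Iteration 1: rows with parent in {3} -> n33 (id 4, lev 1), n24 (id 9, lev 1).
Iteration 2: rows with parent in {4,9} -> n3 (id 5, lev 2), n34 (id 11, lev 2).
Iteration 3: no rows with parent in {5,11}; recursion stops.

n23, n24, n3, n33, n34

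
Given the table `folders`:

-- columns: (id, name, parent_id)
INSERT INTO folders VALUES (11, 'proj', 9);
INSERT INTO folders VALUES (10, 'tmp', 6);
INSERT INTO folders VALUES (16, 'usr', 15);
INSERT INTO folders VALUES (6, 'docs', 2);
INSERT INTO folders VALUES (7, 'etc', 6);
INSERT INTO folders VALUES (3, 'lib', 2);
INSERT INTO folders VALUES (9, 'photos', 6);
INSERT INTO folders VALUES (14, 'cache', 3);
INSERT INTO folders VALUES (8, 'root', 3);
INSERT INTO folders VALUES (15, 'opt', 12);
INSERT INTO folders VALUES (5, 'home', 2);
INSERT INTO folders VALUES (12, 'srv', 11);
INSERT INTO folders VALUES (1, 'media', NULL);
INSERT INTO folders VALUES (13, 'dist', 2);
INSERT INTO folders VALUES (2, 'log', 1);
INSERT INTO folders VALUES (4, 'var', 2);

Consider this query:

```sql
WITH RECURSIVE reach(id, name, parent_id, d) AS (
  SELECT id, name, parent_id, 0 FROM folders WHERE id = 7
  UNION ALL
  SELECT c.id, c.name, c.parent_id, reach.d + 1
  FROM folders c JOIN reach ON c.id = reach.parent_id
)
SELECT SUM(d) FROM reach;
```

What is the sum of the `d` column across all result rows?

6

Base: id=7 (etc), parent_id=6, d 0.
Iteration 1: join on id=6 -> docs (id 6, parent_id=2, d 1).
Iteration 2: join on id=2 -> log (id 2, parent_id=1, d 2).
Iteration 3: join on id=1 -> media (id 1, parent_id=NULL, d 3).
Iteration 4: parent_id is NULL; no match; recursion stops.
SUM(d) = 0 + 1 + 2 + 3 = 6.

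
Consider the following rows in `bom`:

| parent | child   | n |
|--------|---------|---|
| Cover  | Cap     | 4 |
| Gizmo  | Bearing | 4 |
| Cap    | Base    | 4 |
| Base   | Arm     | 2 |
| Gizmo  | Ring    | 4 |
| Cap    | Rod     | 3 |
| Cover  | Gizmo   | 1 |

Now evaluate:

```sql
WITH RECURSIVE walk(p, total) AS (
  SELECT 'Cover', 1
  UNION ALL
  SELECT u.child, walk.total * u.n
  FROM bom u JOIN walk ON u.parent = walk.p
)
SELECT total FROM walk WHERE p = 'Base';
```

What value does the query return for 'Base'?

16

Base: (Cover, total=1).
Iteration 1: components of {Cover} -> Cap = 1*4 = 4, Gizmo = 1*1 = 1.
Iteration 2: components of {Cap,Gizmo} -> Base = 4*4 = 16, Bearing = 1*4 = 4, Ring = 1*4 = 4, Rod = 4*3 = 12.
Iteration 3: components of {Base,Bearing,Ring,Rod} -> Arm = 16*2 = 32.
Iteration 4: no further components; recursion stops.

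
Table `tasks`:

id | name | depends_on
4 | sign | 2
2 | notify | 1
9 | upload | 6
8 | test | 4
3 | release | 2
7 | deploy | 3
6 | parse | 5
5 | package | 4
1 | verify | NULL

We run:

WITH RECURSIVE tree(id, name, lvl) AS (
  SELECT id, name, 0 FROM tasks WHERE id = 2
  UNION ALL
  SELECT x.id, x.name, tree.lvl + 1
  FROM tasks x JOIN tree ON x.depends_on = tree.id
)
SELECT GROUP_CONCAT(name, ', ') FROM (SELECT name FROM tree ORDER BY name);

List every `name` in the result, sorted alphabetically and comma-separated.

Base: id=2 (notify) at lvl 0.
Iteration 1: rows with depends_on in {2} -> release (id 3, lvl 1), sign (id 4, lvl 1).
Iteration 2: rows with depends_on in {3,4} -> package (id 5, lvl 2), deploy (id 7, lvl 2), test (id 8, lvl 2).
Iteration 3: rows with depends_on in {5,7,8} -> parse (id 6, lvl 3).
Iteration 4: rows with depends_on in {6} -> upload (id 9, lvl 4).
Iteration 5: no rows with depends_on in {9}; recursion stops.

deploy, notify, package, parse, release, sign, test, upload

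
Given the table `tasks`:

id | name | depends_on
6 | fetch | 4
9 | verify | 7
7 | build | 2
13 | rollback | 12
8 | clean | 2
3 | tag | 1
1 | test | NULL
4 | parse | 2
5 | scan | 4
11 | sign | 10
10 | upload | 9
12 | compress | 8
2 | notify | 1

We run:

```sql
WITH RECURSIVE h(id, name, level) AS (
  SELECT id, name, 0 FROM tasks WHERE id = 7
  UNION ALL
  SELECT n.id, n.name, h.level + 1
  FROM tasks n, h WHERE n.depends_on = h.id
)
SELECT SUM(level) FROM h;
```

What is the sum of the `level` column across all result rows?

Base: id=7 (build) at level 0.
Iteration 1: rows with depends_on in {7} -> verify (id 9, level 1).
Iteration 2: rows with depends_on in {9} -> upload (id 10, level 2).
Iteration 3: rows with depends_on in {10} -> sign (id 11, level 3).
Iteration 4: no rows with depends_on in {11}; recursion stops.
SUM(level) = 0 + 1 + 2 + 3 = 6.

6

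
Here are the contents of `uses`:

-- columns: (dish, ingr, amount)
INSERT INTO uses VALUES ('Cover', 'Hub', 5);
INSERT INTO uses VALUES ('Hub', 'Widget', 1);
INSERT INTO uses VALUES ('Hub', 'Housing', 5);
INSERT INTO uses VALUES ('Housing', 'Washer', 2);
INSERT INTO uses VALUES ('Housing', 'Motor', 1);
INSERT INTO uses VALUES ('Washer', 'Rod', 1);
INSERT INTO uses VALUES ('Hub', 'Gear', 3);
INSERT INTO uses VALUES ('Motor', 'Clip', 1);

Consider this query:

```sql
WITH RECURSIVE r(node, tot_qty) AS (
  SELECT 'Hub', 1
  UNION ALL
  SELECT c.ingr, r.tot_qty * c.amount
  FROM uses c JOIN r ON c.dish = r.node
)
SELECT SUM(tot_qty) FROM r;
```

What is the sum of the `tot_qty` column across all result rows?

Base: (Hub, tot_qty=1).
Iteration 1: components of {Hub} -> Gear = 1*3 = 3, Housing = 1*5 = 5, Widget = 1*1 = 1.
Iteration 2: components of {Gear,Housing,Widget} -> Motor = 5*1 = 5, Washer = 5*2 = 10.
Iteration 3: components of {Motor,Washer} -> Clip = 5*1 = 5, Rod = 10*1 = 10.
Iteration 4: no further components; recursion stops.
SUM(tot_qty) = 1 + 1 + 5 + 3 + 10 + 5 + 10 + 5 = 40.

40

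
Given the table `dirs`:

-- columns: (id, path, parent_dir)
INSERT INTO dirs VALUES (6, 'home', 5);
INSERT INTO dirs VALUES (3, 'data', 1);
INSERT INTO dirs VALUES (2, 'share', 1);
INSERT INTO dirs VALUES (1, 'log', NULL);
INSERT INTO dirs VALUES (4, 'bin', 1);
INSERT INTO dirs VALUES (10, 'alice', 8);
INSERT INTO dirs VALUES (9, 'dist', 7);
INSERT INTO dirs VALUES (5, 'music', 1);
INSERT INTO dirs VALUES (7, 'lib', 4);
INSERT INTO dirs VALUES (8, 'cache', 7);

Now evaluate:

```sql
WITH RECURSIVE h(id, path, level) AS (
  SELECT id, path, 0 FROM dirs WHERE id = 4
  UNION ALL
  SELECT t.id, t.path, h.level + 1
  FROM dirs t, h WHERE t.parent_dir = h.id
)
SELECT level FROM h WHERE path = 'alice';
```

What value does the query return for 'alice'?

Base: id=4 (bin) at level 0.
Iteration 1: rows with parent_dir in {4} -> lib (id 7, level 1).
Iteration 2: rows with parent_dir in {7} -> cache (id 8, level 2), dist (id 9, level 2).
Iteration 3: rows with parent_dir in {8,9} -> alice (id 10, level 3).
Iteration 4: no rows with parent_dir in {10}; recursion stops.

3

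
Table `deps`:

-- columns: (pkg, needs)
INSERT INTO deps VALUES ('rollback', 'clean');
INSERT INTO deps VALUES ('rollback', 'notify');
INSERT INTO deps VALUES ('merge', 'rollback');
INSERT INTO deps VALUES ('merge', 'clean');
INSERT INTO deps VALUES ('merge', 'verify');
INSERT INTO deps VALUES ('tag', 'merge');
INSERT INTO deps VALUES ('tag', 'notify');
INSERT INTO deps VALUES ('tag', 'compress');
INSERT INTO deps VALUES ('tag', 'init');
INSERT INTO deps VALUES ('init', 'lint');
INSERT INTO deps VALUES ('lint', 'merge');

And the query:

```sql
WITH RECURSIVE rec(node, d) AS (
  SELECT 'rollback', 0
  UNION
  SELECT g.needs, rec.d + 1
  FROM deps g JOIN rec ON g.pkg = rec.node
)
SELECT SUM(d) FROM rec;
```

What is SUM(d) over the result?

2

Base: (rollback, d=0).
Iteration 1: edges from {rollback} -> (clean, d=1), (notify, d=1).
Iteration 2: no outgoing edges from {clean,notify}; recursion stops.
SUM(d) = 0 + 1 + 1 = 2.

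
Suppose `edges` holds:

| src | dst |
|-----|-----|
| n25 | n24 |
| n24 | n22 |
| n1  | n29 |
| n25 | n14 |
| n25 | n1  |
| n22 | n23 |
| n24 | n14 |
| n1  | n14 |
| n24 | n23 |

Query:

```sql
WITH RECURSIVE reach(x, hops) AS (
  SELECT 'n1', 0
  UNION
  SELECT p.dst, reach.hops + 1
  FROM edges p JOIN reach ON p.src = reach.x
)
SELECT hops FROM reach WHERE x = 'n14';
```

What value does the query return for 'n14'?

Base: (n1, hops=0).
Iteration 1: edges from {n1} -> (n14, hops=1), (n29, hops=1).
Iteration 2: no outgoing edges from {n14,n29}; recursion stops.

1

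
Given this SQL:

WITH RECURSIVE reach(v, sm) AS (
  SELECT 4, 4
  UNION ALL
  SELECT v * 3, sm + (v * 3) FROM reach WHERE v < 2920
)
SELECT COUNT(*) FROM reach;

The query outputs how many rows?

8

Base: v=4, sm=4.
Iteration 1: 4 < 2920 holds -> v = 4 * 3 = 12, sm = 4 + 12 = 16.
Iteration 2: 12 < 2920 holds -> v = 12 * 3 = 36, sm = 16 + 36 = 52.
Iteration 3: 36 < 2920 holds -> v = 36 * 3 = 108, sm = 52 + 108 = 160.
Iteration 4: 108 < 2920 holds -> v = 108 * 3 = 324, sm = 160 + 324 = 484.
Iteration 5: 324 < 2920 holds -> v = 324 * 3 = 972, sm = 484 + 972 = 1456.
Iteration 6: 972 < 2920 holds -> v = 972 * 3 = 2916, sm = 1456 + 2916 = 4372.
Iteration 7: 2916 < 2920 holds -> v = 2916 * 3 = 8748, sm = 4372 + 8748 = 13120.
Iteration 8: 8748 < 2920 fails; recursion stops.
Total rows emitted: 8.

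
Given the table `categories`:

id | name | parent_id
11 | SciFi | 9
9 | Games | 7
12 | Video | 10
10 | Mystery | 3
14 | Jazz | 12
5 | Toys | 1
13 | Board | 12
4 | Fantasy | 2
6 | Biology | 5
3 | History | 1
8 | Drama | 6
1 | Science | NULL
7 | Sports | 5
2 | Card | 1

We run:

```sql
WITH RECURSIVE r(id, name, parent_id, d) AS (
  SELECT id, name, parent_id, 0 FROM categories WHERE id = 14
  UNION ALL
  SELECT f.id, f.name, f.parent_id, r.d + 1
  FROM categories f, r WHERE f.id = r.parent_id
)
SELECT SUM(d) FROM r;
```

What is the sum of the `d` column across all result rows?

10

Base: id=14 (Jazz), parent_id=12, d 0.
Iteration 1: join on id=12 -> Video (id 12, parent_id=10, d 1).
Iteration 2: join on id=10 -> Mystery (id 10, parent_id=3, d 2).
Iteration 3: join on id=3 -> History (id 3, parent_id=1, d 3).
Iteration 4: join on id=1 -> Science (id 1, parent_id=NULL, d 4).
Iteration 5: parent_id is NULL; no match; recursion stops.
SUM(d) = 0 + 1 + 2 + 3 + 4 = 10.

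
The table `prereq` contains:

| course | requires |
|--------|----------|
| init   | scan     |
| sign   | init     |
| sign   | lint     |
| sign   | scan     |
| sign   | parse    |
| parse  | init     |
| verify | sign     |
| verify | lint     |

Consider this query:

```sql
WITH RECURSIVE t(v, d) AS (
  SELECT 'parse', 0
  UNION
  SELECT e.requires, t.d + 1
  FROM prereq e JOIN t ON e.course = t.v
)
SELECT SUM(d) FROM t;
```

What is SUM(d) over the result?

Base: (parse, d=0).
Iteration 1: edges from {parse} -> (init, d=1).
Iteration 2: edges from {init} -> (scan, d=2).
Iteration 3: no outgoing edges from {scan}; recursion stops.
SUM(d) = 0 + 1 + 2 = 3.

3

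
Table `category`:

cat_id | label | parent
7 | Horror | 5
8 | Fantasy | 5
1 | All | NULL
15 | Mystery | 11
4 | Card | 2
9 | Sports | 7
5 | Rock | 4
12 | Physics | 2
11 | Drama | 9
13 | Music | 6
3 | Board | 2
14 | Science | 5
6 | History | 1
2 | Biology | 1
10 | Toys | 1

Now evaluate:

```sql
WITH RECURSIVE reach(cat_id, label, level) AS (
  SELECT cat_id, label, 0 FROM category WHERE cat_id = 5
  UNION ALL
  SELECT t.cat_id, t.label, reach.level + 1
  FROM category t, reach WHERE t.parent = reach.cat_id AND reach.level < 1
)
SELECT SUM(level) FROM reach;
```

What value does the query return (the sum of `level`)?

3

Base: cat_id=5 (Rock) at level 0.
Iteration 1: rows with parent in {5} -> Horror (id 7, level 1), Fantasy (id 8, level 1), Science (id 14, level 1).
Iteration 2: level < 1 fails for all current rows; recursion stops.
SUM(level) = 0 + 1 + 1 + 1 = 3.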